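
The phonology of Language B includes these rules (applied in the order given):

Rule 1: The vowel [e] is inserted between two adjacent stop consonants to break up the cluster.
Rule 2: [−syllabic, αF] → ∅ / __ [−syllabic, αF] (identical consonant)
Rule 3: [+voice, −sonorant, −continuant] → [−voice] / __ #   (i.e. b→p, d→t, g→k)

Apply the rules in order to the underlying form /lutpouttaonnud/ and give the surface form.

lutepoutetaonut

Rule 1 (stop-cluster e-epenthesis): /t/ and /p/ form a stop–stop cluster, so [e] is inserted between them. /t/ and /t/ form a stop–stop cluster, so [e] is inserted between them. /lutpouttaonnud/ → lutepoutetaonnud.
Rule 2 (degemination): /nn/ is a geminate; the first /n/ deletes. /lutepoutetaonnud/ → lutepoutetaonud.
Rule 3 (final devoicing): /d/ is a voiced stop in word-final position, so it devoices to [t]. /lutepoutetaonud/ → lutepoutetaonut.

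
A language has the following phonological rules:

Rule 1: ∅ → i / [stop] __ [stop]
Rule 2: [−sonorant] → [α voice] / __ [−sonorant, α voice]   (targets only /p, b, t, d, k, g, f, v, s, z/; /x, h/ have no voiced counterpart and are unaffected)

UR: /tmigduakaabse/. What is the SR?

Rule 1 (stop-cluster i-epenthesis): /g/ and /d/ form a stop–stop cluster, so [i] is inserted between them. /tmigduakaabse/ → tmigiduakaabse.
Rule 2 (regressive voicing assimilation): /b/ precedes the voiceless obstruent /s/, so it devoices to [p] by assimilation. /tmigiduakaabse/ → tmigiduakaapse.

tmigiduakaapse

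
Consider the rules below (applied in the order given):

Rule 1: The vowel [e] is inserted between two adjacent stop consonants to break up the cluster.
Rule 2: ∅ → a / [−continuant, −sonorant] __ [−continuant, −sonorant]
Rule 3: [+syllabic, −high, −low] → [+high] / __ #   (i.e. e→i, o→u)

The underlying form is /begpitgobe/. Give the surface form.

begepitegobi

Rule 1 (stop-cluster e-epenthesis): /g/ and /p/ form a stop–stop cluster, so [e] is inserted between them. /t/ and /g/ form a stop–stop cluster, so [e] is inserted between them. /begpitgobe/ → begepitegobe.
Rule 2 (stop-cluster a-epenthesis): no segment meets the environment; /begepitegobe/ is unchanged.
Rule 3 (final vowel raising): /e/ is a mid vowel in word-final position, so it raises to [i]. /begepitegobe/ → begepitegobi.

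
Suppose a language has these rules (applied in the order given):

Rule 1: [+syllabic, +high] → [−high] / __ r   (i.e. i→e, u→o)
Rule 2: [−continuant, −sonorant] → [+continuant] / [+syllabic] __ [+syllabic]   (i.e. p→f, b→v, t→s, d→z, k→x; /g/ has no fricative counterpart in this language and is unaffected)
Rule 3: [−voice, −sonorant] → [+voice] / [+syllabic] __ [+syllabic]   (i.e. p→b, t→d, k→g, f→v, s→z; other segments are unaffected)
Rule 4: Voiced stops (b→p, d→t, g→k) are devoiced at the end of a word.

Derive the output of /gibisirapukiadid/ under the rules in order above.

Rule 1 (pre-rhotic lowering): /i/ is a high vowel immediately before /r/, so it lowers to [e]. /gibisirapukiadid/ → gibiserapukiadid.
Rule 2 (intervocalic spirantization): /b/ is a stop between vowels /i/ and /i/, so it spirantizes to the fricative [v]. /p/ is a stop between vowels /a/ and /u/, so it spirantizes to the fricative [f]. /k/ is a stop between vowels /u/ and /i/, so it spirantizes to the fricative [x]. /d/ is a stop between vowels /a/ and /i/, so it spirantizes to the fricative [z]. /gibiserapukiadid/ → giviserafuxiazid.
Rule 3 (intervocalic voicing): /s/ is a voiceless obstruent between vowels /i/ and /e/, so it voices to [z]. /f/ is a voiceless obstruent between vowels /a/ and /u/, so it voices to [v]. /giviserafuxiazid/ → givizeravuxiazid.
Rule 4 (final devoicing): /d/ is a voiced stop in word-final position, so it devoices to [t]. /givizeravuxiazid/ → givizeravuxiazit.

givizeravuxiazit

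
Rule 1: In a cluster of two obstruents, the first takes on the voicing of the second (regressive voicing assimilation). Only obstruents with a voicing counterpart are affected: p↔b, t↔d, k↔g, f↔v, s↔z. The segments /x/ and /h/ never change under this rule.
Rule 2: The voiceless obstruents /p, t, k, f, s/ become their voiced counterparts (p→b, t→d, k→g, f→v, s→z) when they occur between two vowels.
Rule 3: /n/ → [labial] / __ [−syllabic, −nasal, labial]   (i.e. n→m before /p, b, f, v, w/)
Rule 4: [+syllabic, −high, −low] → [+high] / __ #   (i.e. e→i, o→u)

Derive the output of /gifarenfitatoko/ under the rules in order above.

givaremfidadogu

Rule 1 (regressive voicing assimilation): no segment meets the environment; /gifarenfitatoko/ is unchanged.
Rule 2 (intervocalic voicing): /f/ is a voiceless obstruent between vowels /i/ and /a/, so it voices to [v]. /t/ is a voiceless obstruent between vowels /i/ and /a/, so it voices to [d]. /t/ is a voiceless obstruent between vowels /a/ and /o/, so it voices to [d]. /k/ is a voiceless obstruent between vowels /o/ and /o/, so it voices to [g]. /gifarenfitatoko/ → givarenfidadogo.
Rule 3 (nasal place assimilation): /n/ precedes the labial consonant /f/, so it assimilates in place to [m]. /givarenfidadogo/ → givaremfidadogo.
Rule 4 (final vowel raising): /o/ is a mid vowel in word-final position, so it raises to [u]. /givaremfidadogo/ → givaremfidadogu.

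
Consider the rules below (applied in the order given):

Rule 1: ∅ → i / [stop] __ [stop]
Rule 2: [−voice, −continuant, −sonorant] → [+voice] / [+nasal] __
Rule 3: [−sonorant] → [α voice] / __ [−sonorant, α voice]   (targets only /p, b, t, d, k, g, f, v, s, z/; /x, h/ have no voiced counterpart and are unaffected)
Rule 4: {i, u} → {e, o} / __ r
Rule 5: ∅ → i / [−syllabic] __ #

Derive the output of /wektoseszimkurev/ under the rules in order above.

wekitosezzimgorevi

Rule 1 (stop-cluster i-epenthesis): /k/ and /t/ form a stop–stop cluster, so [i] is inserted between them. /wektoseszimkurev/ → wekitoseszimkurev.
Rule 2 (post-nasal voicing): /k/ is a voiceless stop immediately after the nasal /m/, so it voices to [g]. /wekitoseszimkurev/ → wekitoseszimgurev.
Rule 3 (regressive voicing assimilation): /s/ precedes the voiced obstruent /z/, so it voices to [z] by assimilation. /wekitoseszimgurev/ → wekitosezzimgurev.
Rule 4 (pre-rhotic lowering): /u/ is a high vowel immediately before /r/, so it lowers to [o]. /wekitosezzimgurev/ → wekitosezzimgorev.
Rule 5 (final i-epenthesis): the form ends in the consonant /v/, so [i] is inserted word-finally. /wekitosezzimgorev/ → wekitosezzimgorevi.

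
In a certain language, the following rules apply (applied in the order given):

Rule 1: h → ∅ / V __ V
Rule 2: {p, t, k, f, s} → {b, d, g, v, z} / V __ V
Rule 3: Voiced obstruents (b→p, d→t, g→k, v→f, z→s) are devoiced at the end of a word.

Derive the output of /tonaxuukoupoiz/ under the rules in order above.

Rule 1 (intervocalic h-deletion): no segment meets the environment; /tonaxuukoupoiz/ is unchanged.
Rule 2 (intervocalic voicing): /k/ is a voiceless obstruent between vowels /u/ and /o/, so it voices to [g]. /p/ is a voiceless obstruent between vowels /u/ and /o/, so it voices to [b]. /tonaxuukoupoiz/ → tonaxuugouboiz.
Rule 3 (final devoicing): /z/ is a voiced obstruent in word-final position, so it devoices to [s]. /tonaxuugouboiz/ → tonaxuugoubois.

tonaxuugoubois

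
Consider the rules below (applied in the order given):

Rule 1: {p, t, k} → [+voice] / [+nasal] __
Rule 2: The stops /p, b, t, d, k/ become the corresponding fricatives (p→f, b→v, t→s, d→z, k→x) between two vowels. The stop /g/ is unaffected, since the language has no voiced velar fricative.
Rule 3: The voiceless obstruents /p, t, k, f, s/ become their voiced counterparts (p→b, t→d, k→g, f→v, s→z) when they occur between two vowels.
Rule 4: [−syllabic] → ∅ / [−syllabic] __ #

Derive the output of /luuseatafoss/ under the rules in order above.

Rule 1 (post-nasal voicing): no segment meets the environment; /luuseatafoss/ is unchanged.
Rule 2 (intervocalic spirantization): /t/ is a stop between vowels /a/ and /a/, so it spirantizes to the fricative [s]. /luuseatafoss/ → luuseasafoss.
Rule 3 (intervocalic voicing): /s/ is a voiceless obstruent between vowels /u/ and /e/, so it voices to [z]. /s/ is a voiceless obstruent between vowels /a/ and /a/, so it voices to [z]. /f/ is a voiceless obstruent between vowels /a/ and /o/, so it voices to [v]. /luuseasafoss/ → luuzeazavoss.
Rule 4 (final cluster simplification): /s/ is the second consonant of a word-final cluster /ss/, so it deletes. /luuzeazavoss/ → luuzeazavos.

luuzeazavos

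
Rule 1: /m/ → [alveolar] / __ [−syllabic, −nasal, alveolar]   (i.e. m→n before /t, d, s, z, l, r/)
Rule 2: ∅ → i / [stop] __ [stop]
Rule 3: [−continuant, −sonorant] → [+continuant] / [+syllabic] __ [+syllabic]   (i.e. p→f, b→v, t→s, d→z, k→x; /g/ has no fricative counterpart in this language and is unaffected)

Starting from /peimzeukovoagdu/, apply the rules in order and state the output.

peinzeuxovoagizu

Rule 1 (nasal place assimilation): /m/ precedes the alveolar consonant /z/, so it assimilates in place to [n]. /peimzeukovoagdu/ → peinzeukovoagdu.
Rule 2 (stop-cluster i-epenthesis): /g/ and /d/ form a stop–stop cluster, so [i] is inserted between them. /peinzeukovoagdu/ → peinzeukovoagidu.
Rule 3 (intervocalic spirantization): /k/ is a stop between vowels /u/ and /o/, so it spirantizes to the fricative [x]. /d/ is a stop between vowels /i/ and /u/, so it spirantizes to the fricative [z]. /peinzeukovoagidu/ → peinzeuxovoagizu.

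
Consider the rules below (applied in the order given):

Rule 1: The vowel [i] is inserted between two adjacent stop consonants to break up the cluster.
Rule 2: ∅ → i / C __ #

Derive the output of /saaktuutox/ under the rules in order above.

Rule 1 (stop-cluster i-epenthesis): /k/ and /t/ form a stop–stop cluster, so [i] is inserted between them. /saaktuutox/ → saakituutox.
Rule 2 (final i-epenthesis): the form ends in the consonant /x/, so [i] is inserted word-finally. /saakituutox/ → saakituutoxi.

saakituutoxi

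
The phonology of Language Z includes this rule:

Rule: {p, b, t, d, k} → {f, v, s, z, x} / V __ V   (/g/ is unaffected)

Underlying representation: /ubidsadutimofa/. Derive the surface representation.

/b/ is a stop between vowels /u/ and /i/, so it spirantizes to the fricative [v].
/d/ is a stop between vowels /a/ and /u/, so it spirantizes to the fricative [z].
/t/ is a stop between vowels /u/ and /i/, so it spirantizes to the fricative [s].
The other instance of /d/ does not occur in the required environment and remains unchanged.
Surface form: [uvidsazusimofa].

uvidsazusimofa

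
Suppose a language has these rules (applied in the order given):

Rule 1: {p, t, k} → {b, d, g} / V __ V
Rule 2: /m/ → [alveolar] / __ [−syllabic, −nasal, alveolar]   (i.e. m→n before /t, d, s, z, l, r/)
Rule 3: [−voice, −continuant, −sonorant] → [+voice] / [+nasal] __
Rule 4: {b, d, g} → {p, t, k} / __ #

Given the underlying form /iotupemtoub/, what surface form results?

iodubendoup

Rule 1 (intervocalic voicing): /t/ is a voiceless stop between vowels /o/ and /u/, so it voices to [d]. /p/ is a voiceless stop between vowels /u/ and /e/, so it voices to [b]. /iotupemtoub/ → iodubemtoub.
Rule 2 (nasal place assimilation): /m/ precedes the alveolar consonant /t/, so it assimilates in place to [n]. /iodubemtoub/ → iodubentoub.
Rule 3 (post-nasal voicing): /t/ is a voiceless stop immediately after the nasal /n/, so it voices to [d]. /iodubentoub/ → iodubendoub.
Rule 4 (final devoicing): /b/ is a voiced stop in word-final position, so it devoices to [p]. /iodubendoub/ → iodubendoup.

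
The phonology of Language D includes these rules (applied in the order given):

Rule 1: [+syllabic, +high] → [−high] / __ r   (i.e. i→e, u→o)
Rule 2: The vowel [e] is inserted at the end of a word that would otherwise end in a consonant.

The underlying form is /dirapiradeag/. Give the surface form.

Rule 1 (pre-rhotic lowering): /i/ is a high vowel immediately before /r/, so it lowers to [e]. /i/ is a high vowel immediately before /r/, so it lowers to [e]. /dirapiradeag/ → deraperadeag.
Rule 2 (final e-epenthesis): the form ends in the consonant /g/, so [e] is inserted word-finally. /deraperadeag/ → deraperadeage.

deraperadeage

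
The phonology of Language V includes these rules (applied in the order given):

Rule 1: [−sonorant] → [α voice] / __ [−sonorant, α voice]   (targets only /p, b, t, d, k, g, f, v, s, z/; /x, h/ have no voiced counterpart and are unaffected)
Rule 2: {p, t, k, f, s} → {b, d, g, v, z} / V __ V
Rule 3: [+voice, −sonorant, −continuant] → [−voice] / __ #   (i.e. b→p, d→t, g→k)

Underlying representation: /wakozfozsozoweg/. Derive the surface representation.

wagosfossozowek

Rule 1 (regressive voicing assimilation): /z/ precedes the voiceless obstruent /f/, so it devoices to [s] by assimilation. /z/ precedes the voiceless obstruent /s/, so it devoices to [s] by assimilation. /wakozfozsozoweg/ → wakosfossozoweg.
Rule 2 (intervocalic voicing): /k/ is a voiceless obstruent between vowels /a/ and /o/, so it voices to [g]. /wakosfossozoweg/ → wagosfossozoweg.
Rule 3 (final devoicing): /g/ is a voiced stop in word-final position, so it devoices to [k]. /wagosfossozoweg/ → wagosfossozowek.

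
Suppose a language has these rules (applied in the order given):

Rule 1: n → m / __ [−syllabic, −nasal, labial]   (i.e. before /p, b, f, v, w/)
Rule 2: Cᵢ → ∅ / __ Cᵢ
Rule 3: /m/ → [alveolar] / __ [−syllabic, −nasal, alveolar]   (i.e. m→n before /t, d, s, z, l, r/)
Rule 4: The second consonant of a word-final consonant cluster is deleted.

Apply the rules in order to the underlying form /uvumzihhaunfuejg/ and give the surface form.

uvunzihaumfuej

Rule 1 (nasal place assimilation): /n/ precedes the labial consonant /f/, so it assimilates in place to [m]. /uvumzihhaunfuejg/ → uvumzihhaumfuejg.
Rule 2 (degemination): /hh/ is a geminate; the first /h/ deletes. /uvumzihhaumfuejg/ → uvumzihaumfuejg.
Rule 3 (nasal place assimilation): /m/ precedes the alveolar consonant /z/, so it assimilates in place to [n]. /uvumzihaumfuejg/ → uvunzihaumfuejg.
Rule 4 (final cluster simplification): /g/ is the second consonant of a word-final cluster /jg/, so it deletes. /uvunzihaumfuejg/ → uvunzihaumfuej.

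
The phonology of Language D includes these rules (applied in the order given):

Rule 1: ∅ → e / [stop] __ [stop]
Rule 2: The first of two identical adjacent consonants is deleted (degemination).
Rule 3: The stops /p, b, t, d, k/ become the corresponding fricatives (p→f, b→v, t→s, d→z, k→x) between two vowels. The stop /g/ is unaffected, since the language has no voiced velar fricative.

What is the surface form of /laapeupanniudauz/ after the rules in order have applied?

laafeufaniuzauz

Rule 1 (stop-cluster e-epenthesis): no segment meets the environment; /laapeupanniudauz/ is unchanged.
Rule 2 (degemination): /nn/ is a geminate; the first /n/ deletes. /laapeupanniudauz/ → laapeupaniudauz.
Rule 3 (intervocalic spirantization): /p/ is a stop between vowels /a/ and /e/, so it spirantizes to the fricative [f]. /p/ is a stop between vowels /u/ and /a/, so it spirantizes to the fricative [f]. /d/ is a stop between vowels /u/ and /a/, so it spirantizes to the fricative [z]. /laapeupaniudauz/ → laafeufaniuzauz.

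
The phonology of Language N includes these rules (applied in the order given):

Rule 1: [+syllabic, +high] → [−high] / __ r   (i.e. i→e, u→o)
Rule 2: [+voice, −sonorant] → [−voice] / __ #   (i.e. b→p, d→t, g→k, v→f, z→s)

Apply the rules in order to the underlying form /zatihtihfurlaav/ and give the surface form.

zatihtihforlaaf

Rule 1 (pre-rhotic lowering): /u/ is a high vowel immediately before /r/, so it lowers to [o]. /zatihtihfurlaav/ → zatihtihforlaav.
Rule 2 (final devoicing): /v/ is a voiced obstruent in word-final position, so it devoices to [f]. /zatihtihforlaav/ → zatihtihforlaaf.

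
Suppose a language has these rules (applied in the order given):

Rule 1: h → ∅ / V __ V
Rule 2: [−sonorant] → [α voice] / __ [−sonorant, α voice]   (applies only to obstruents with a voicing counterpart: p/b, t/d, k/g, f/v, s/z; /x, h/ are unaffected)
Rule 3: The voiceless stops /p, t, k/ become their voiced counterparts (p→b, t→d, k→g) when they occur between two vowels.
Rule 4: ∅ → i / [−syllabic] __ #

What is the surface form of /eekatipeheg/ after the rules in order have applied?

Rule 1 (intervocalic h-deletion): /h/ occurs between vowels /e/ and /e/, so it deletes. /eekatipeheg/ → eekatipeeg.
Rule 2 (regressive voicing assimilation): no segment meets the environment; /eekatipeeg/ is unchanged.
Rule 3 (intervocalic voicing): /k/ is a voiceless stop between vowels /e/ and /a/, so it voices to [g]. /t/ is a voiceless stop between vowels /a/ and /i/, so it voices to [d]. /p/ is a voiceless stop between vowels /i/ and /e/, so it voices to [b]. /eekatipeeg/ → eegadibeeg.
Rule 4 (final i-epenthesis): the form ends in the consonant /g/, so [i] is inserted word-finally. /eegadibeeg/ → eegadibeegi.

eegadibeegi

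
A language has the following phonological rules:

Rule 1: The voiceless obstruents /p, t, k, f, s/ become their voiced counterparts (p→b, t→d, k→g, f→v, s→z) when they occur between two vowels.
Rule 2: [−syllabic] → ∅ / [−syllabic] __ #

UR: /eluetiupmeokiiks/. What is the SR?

Rule 1 (intervocalic voicing): /t/ is a voiceless obstruent between vowels /e/ and /i/, so it voices to [d]. /k/ is a voiceless obstruent between vowels /o/ and /i/, so it voices to [g]. /eluetiupmeokiiks/ → eluediupmeogiiks.
Rule 2 (final cluster simplification): /s/ is the second consonant of a word-final cluster /ks/, so it deletes. /eluediupmeogiiks/ → eluediupmeogiik.

eluediupmeogiik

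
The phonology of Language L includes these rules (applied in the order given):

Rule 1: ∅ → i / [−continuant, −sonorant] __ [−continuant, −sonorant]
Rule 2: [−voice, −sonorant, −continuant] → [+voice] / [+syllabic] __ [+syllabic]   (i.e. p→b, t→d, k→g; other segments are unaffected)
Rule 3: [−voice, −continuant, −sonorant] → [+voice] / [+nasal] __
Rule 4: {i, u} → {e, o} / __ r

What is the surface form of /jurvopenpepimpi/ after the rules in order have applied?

jorvobenbebimbi

Rule 1 (stop-cluster i-epenthesis): no segment meets the environment; /jurvopenpepimpi/ is unchanged.
Rule 2 (intervocalic voicing): /p/ is a voiceless stop between vowels /o/ and /e/, so it voices to [b]. /p/ is a voiceless stop between vowels /e/ and /i/, so it voices to [b]. /jurvopenpepimpi/ → jurvobenpebimpi.
Rule 3 (post-nasal voicing): /p/ is a voiceless stop immediately after the nasal /n/, so it voices to [b]. /p/ is a voiceless stop immediately after the nasal /m/, so it voices to [b]. /jurvobenpebimpi/ → jurvobenbebimbi.
Rule 4 (pre-rhotic lowering): /u/ is a high vowel immediately before /r/, so it lowers to [o]. /jurvobenbebimbi/ → jorvobenbebimbi.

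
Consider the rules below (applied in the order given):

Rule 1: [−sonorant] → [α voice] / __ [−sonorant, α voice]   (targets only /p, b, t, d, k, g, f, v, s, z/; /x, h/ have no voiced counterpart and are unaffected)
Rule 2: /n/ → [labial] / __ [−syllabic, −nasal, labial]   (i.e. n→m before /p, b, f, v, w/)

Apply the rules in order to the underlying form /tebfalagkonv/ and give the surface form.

tepfalakkomv

Rule 1 (regressive voicing assimilation): /b/ precedes the voiceless obstruent /f/, so it devoices to [p] by assimilation. /g/ precedes the voiceless obstruent /k/, so it devoices to [k] by assimilation. /tebfalagkonv/ → tepfalakkonv.
Rule 2 (nasal place assimilation): /n/ precedes the labial consonant /v/, so it assimilates in place to [m]. /tepfalakkonv/ → tepfalakkomv.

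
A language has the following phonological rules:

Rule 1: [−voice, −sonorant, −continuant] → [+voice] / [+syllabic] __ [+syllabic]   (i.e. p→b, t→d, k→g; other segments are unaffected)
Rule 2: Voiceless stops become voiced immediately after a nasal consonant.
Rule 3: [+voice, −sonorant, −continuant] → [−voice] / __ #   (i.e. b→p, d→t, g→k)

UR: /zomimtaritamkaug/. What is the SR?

zomimdaridamgauk

Rule 1 (intervocalic voicing): /t/ is a voiceless stop between vowels /i/ and /a/, so it voices to [d]. /zomimtaritamkaug/ → zomimtaridamkaug.
Rule 2 (post-nasal voicing): /t/ is a voiceless stop immediately after the nasal /m/, so it voices to [d]. /k/ is a voiceless stop immediately after the nasal /m/, so it voices to [g]. /zomimtaridamkaug/ → zomimdaridamgaug.
Rule 3 (final devoicing): /g/ is a voiced stop in word-final position, so it devoices to [k]. /zomimdaridamgaug/ → zomimdaridamgauk.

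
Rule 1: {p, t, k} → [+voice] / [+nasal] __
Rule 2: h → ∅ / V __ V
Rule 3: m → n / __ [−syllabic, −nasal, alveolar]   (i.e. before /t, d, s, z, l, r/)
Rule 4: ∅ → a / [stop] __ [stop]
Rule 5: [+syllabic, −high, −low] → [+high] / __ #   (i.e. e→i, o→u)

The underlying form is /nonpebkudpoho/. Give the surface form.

nonbebakudapou

Rule 1 (post-nasal voicing): /p/ is a voiceless stop immediately after the nasal /n/, so it voices to [b]. /nonpebkudpoho/ → nonbebkudpoho.
Rule 2 (intervocalic h-deletion): /h/ occurs between vowels /o/ and /o/, so it deletes. /nonbebkudpoho/ → nonbebkudpoo.
Rule 3 (nasal place assimilation): no segment meets the environment; /nonbebkudpoo/ is unchanged.
Rule 4 (stop-cluster a-epenthesis): /b/ and /k/ form a stop–stop cluster, so [a] is inserted between them. /d/ and /p/ form a stop–stop cluster, so [a] is inserted between them. /nonbebkudpoo/ → nonbebakudapoo.
Rule 5 (final vowel raising): /o/ is a mid vowel in word-final position, so it raises to [u]. /nonbebakudapoo/ → nonbebakudapou.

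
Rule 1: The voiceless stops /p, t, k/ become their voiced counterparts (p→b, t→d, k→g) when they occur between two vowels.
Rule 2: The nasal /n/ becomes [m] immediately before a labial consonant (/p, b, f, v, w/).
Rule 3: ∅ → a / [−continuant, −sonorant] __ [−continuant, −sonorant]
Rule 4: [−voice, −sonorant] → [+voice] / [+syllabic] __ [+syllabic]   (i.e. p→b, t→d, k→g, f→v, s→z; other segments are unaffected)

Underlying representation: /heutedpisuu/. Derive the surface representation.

heudedabizuu

Rule 1 (intervocalic voicing): /t/ is a voiceless stop between vowels /u/ and /e/, so it voices to [d]. /heutedpisuu/ → heudedpisuu.
Rule 2 (nasal place assimilation): no segment meets the environment; /heudedpisuu/ is unchanged.
Rule 3 (stop-cluster a-epenthesis): /d/ and /p/ form a stop–stop cluster, so [a] is inserted between them. /heudedpisuu/ → heudedapisuu.
Rule 4 (intervocalic voicing): /p/ is a voiceless obstruent between vowels /a/ and /i/, so it voices to [b]. /s/ is a voiceless obstruent between vowels /i/ and /u/, so it voices to [z]. /heudedapisuu/ → heudedabizuu.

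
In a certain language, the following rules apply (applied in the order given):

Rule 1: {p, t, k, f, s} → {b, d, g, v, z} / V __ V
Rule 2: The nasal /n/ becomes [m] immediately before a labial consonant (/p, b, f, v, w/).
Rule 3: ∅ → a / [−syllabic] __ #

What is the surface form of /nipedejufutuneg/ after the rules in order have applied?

Rule 1 (intervocalic voicing): /p/ is a voiceless obstruent between vowels /i/ and /e/, so it voices to [b]. /f/ is a voiceless obstruent between vowels /u/ and /u/, so it voices to [v]. /t/ is a voiceless obstruent between vowels /u/ and /u/, so it voices to [d]. /nipedejufutuneg/ → nibedejuvuduneg.
Rule 2 (nasal place assimilation): no segment meets the environment; /nibedejuvuduneg/ is unchanged.
Rule 3 (final a-epenthesis): the form ends in the consonant /g/, so [a] is inserted word-finally. /nibedejuvuduneg/ → nibedejuvudunega.

nibedejuvudunega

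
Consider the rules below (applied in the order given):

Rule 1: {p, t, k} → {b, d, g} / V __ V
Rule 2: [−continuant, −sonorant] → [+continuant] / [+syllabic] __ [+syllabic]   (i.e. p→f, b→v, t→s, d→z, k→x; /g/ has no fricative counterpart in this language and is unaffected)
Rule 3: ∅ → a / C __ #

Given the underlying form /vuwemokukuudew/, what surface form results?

vuwemoguguuzewa

Rule 1 (intervocalic voicing): /k/ is a voiceless stop between vowels /o/ and /u/, so it voices to [g]. /k/ is a voiceless stop between vowels /u/ and /u/, so it voices to [g]. /vuwemokukuudew/ → vuwemoguguudew.
Rule 2 (intervocalic spirantization): /d/ is a stop between vowels /u/ and /e/, so it spirantizes to the fricative [z]. /vuwemoguguudew/ → vuwemoguguuzew.
Rule 3 (final a-epenthesis): the form ends in the consonant /w/, so [a] is inserted word-finally. /vuwemoguguuzew/ → vuwemoguguuzewa.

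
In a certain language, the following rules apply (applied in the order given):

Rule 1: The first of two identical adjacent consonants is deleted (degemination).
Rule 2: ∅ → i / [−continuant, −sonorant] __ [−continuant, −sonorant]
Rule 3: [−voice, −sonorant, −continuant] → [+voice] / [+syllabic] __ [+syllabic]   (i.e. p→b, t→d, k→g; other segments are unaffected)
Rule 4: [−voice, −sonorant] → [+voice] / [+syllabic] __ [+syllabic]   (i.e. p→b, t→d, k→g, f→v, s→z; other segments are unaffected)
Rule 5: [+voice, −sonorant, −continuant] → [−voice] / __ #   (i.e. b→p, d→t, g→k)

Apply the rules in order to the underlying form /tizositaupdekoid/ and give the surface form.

tizozidaubidegoit

Rule 1 (degemination): no segment meets the environment; /tizositaupdekoid/ is unchanged.
Rule 2 (stop-cluster i-epenthesis): /p/ and /d/ form a stop–stop cluster, so [i] is inserted between them. /tizositaupdekoid/ → tizositaupidekoid.
Rule 3 (intervocalic voicing): /t/ is a voiceless stop between vowels /i/ and /a/, so it voices to [d]. /p/ is a voiceless stop between vowels /u/ and /i/, so it voices to [b]. /k/ is a voiceless stop between vowels /e/ and /o/, so it voices to [g]. /tizositaupidekoid/ → tizosidaubidegoid.
Rule 4 (intervocalic voicing): /s/ is a voiceless obstruent between vowels /o/ and /i/, so it voices to [z]. /tizosidaubidegoid/ → tizozidaubidegoid.
Rule 5 (final devoicing): /d/ is a voiced stop in word-final position, so it devoices to [t]. /tizozidaubidegoid/ → tizozidaubidegoit.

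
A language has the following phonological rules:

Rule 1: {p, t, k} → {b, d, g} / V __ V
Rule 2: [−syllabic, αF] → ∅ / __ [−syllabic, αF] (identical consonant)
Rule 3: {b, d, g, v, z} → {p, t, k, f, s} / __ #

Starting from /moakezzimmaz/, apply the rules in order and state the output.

moagezimas

Rule 1 (intervocalic voicing): /k/ is a voiceless stop between vowels /a/ and /e/, so it voices to [g]. /moakezzimmaz/ → moagezzimmaz.
Rule 2 (degemination): /zz/ is a geminate; the first /z/ deletes. /mm/ is a geminate; the first /m/ deletes. /moagezzimmaz/ → moagezimaz.
Rule 3 (final devoicing): /z/ is a voiced obstruent in word-final position, so it devoices to [s]. /moagezimaz/ → moagezimas.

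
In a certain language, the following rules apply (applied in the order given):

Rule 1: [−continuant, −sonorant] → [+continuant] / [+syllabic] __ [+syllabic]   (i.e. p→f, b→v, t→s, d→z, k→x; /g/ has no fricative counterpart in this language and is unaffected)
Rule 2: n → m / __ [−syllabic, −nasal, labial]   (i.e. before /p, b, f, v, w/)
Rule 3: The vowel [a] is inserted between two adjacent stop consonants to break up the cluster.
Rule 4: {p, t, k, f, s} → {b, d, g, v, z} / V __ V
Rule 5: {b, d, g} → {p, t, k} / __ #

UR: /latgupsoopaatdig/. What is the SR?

ladagupsoovaadadik

Rule 1 (intervocalic spirantization): /p/ is a stop between vowels /o/ and /a/, so it spirantizes to the fricative [f]. /latgupsoopaatdig/ → latgupsoofaatdig.
Rule 2 (nasal place assimilation): no segment meets the environment; /latgupsoofaatdig/ is unchanged.
Rule 3 (stop-cluster a-epenthesis): /t/ and /g/ form a stop–stop cluster, so [a] is inserted between them. /t/ and /d/ form a stop–stop cluster, so [a] is inserted between them. /latgupsoofaatdig/ → latagupsoofaatadig.
Rule 4 (intervocalic voicing): /t/ is a voiceless obstruent between vowels /a/ and /a/, so it voices to [d]. /f/ is a voiceless obstruent between vowels /o/ and /a/, so it voices to [v]. /t/ is a voiceless obstruent between vowels /a/ and /a/, so it voices to [d]. /latagupsoofaatadig/ → ladagupsoovaadadig.
Rule 5 (final devoicing): /g/ is a voiced stop in word-final position, so it devoices to [k]. /ladagupsoovaadadig/ → ladagupsoovaadadik.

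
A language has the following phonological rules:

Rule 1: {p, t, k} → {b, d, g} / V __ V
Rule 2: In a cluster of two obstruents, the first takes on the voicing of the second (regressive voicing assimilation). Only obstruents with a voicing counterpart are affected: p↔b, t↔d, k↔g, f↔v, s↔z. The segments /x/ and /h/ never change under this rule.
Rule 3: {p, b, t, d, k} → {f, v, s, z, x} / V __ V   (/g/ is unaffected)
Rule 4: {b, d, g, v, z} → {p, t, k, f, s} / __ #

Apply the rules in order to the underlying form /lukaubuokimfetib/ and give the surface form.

Rule 1 (intervocalic voicing): /k/ is a voiceless stop between vowels /u/ and /a/, so it voices to [g]. /k/ is a voiceless stop between vowels /o/ and /i/, so it voices to [g]. /t/ is a voiceless stop between vowels /e/ and /i/, so it voices to [d]. /lukaubuokimfetib/ → lugaubuogimfedib.
Rule 2 (regressive voicing assimilation): no segment meets the environment; /lugaubuogimfedib/ is unchanged.
Rule 3 (intervocalic spirantization): /b/ is a stop between vowels /u/ and /u/, so it spirantizes to the fricative [v]. /d/ is a stop between vowels /e/ and /i/, so it spirantizes to the fricative [z]. /lugaubuogimfedib/ → lugauvuogimfezib.
Rule 4 (final devoicing): /b/ is a voiced obstruent in word-final position, so it devoices to [p]. /lugauvuogimfezib/ → lugauvuogimfezip.

lugauvuogimfezip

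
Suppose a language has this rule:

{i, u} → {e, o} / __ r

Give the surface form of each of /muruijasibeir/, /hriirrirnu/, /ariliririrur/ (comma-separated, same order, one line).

/muruijasibeir/: /u/ is a high vowel immediately before /r/, so it lowers to [o]. /i/ is a high vowel immediately before /r/, so it lowers to [e]. → [moruijasibeer].
/hriirrirnu/: /i/ is a high vowel immediately before /r/, so it lowers to [e]. /i/ is a high vowel immediately before /r/, so it lowers to [e]. → [hrierrernu].
/ariliririrur/: /i/ is a high vowel immediately before /r/, so it lowers to [e]. /i/ is a high vowel immediately before /r/, so it lowers to [e]. /i/ is a high vowel immediately before /r/, so it lowers to [e]. /u/ is a high vowel immediately before /r/, so it lowers to [o]. → [arilerereror].

moruijasibeer, hrierrernu, arilerereror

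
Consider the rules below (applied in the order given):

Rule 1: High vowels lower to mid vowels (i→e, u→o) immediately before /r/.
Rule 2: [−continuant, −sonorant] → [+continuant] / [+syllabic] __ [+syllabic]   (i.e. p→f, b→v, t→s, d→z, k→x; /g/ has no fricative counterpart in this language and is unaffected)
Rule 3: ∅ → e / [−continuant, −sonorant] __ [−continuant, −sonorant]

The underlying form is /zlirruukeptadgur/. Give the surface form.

Rule 1 (pre-rhotic lowering): /i/ is a high vowel immediately before /r/, so it lowers to [e]. /u/ is a high vowel immediately before /r/, so it lowers to [o]. /zlirruukeptadgur/ → zlerruukeptadgor.
Rule 2 (intervocalic spirantization): /k/ is a stop between vowels /u/ and /e/, so it spirantizes to the fricative [x]. /zlerruukeptadgor/ → zlerruuxeptadgor.
Rule 3 (stop-cluster e-epenthesis): /p/ and /t/ form a stop–stop cluster, so [e] is inserted between them. /d/ and /g/ form a stop–stop cluster, so [e] is inserted between them. /zlerruuxeptadgor/ → zlerruuxepetadegor.

zlerruuxepetadegor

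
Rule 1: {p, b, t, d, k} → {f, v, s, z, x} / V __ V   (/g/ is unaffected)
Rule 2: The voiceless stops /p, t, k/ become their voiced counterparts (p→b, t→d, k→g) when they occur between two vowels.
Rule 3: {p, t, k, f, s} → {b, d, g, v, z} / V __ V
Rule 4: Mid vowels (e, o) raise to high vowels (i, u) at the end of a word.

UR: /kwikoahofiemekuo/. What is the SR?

Rule 1 (intervocalic spirantization): /k/ is a stop between vowels /i/ and /o/, so it spirantizes to the fricative [x]. /k/ is a stop between vowels /e/ and /u/, so it spirantizes to the fricative [x]. /kwikoahofiemekuo/ → kwixoahofiemexuo.
Rule 2 (intervocalic voicing): no segment meets the environment; /kwixoahofiemexuo/ is unchanged.
Rule 3 (intervocalic voicing): /f/ is a voiceless obstruent between vowels /o/ and /i/, so it voices to [v]. /kwixoahofiemexuo/ → kwixoahoviemexuo.
Rule 4 (final vowel raising): /o/ is a mid vowel in word-final position, so it raises to [u]. /kwixoahoviemexuo/ → kwixoahoviemexuu.

kwixoahoviemexuu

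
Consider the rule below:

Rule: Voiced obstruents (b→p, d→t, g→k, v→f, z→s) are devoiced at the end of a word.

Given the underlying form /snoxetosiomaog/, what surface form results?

/g/ is a voiced obstruent in word-final position, so it devoices to [k].
Surface form: [snoxetosiomaok].

snoxetosiomaok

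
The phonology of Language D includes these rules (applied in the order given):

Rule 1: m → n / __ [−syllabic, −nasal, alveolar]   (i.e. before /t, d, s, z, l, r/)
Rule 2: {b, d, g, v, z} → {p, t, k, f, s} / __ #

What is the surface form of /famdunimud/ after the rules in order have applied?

fandunimut

Rule 1 (nasal place assimilation): /m/ precedes the alveolar consonant /d/, so it assimilates in place to [n]. /famdunimud/ → fandunimud.
Rule 2 (final devoicing): /d/ is a voiced obstruent in word-final position, so it devoices to [t]. /fandunimud/ → fandunimut.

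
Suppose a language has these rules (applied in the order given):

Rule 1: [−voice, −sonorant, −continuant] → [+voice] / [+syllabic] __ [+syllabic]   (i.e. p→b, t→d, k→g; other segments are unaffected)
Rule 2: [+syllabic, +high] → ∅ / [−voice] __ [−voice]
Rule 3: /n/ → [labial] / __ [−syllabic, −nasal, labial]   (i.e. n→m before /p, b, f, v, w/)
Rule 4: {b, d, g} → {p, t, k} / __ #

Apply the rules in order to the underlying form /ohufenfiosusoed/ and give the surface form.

Rule 1 (intervocalic voicing): no segment meets the environment; /ohufenfiosusoed/ is unchanged.
Rule 2 (high vowel syncope): /u/ is a high vowel flanked by voiceless consonants /h/ and /f/, so it deletes. /u/ is a high vowel flanked by voiceless consonants /s/ and /s/, so it deletes. /ohufenfiosusoed/ → ohfenfiossoed.
Rule 3 (nasal place assimilation): /n/ precedes the labial consonant /f/, so it assimilates in place to [m]. /ohfenfiossoed/ → ohfemfiossoed.
Rule 4 (final devoicing): /d/ is a voiced stop in word-final position, so it devoices to [t]. /ohfemfiossoed/ → ohfemfiossoet.

ohfemfiossoet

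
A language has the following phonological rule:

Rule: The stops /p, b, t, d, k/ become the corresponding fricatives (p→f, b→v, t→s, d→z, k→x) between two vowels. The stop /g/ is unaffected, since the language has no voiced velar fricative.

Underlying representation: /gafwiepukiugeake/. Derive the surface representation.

/p/ is a stop between vowels /e/ and /u/, so it spirantizes to the fricative [f].
/k/ is a stop between vowels /u/ and /i/, so it spirantizes to the fricative [x].
/k/ is a stop between vowels /a/ and /e/, so it spirantizes to the fricative [x].
Surface form: [gafwiefuxiugeaxe].

gafwiefuxiugeaxe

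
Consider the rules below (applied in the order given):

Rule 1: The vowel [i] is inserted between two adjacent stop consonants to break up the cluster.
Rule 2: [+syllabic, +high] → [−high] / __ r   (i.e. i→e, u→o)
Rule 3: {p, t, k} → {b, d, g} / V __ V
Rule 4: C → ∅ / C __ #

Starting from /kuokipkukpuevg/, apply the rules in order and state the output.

Rule 1 (stop-cluster i-epenthesis): /p/ and /k/ form a stop–stop cluster, so [i] is inserted between them. /k/ and /p/ form a stop–stop cluster, so [i] is inserted between them. /kuokipkukpuevg/ → kuokipikukipuevg.
Rule 2 (pre-rhotic lowering): no segment meets the environment; /kuokipikukipuevg/ is unchanged.
Rule 3 (intervocalic voicing): /k/ is a voiceless stop between vowels /o/ and /i/, so it voices to [g]. /p/ is a voiceless stop between vowels /i/ and /i/, so it voices to [b]. /k/ is a voiceless stop between vowels /i/ and /u/, so it voices to [g]. /k/ is a voiceless stop between vowels /u/ and /i/, so it voices to [g]. /p/ is a voiceless stop between vowels /i/ and /u/, so it voices to [b]. /kuokipikukipuevg/ → kuogibigugibuevg.
Rule 4 (final cluster simplification): /g/ is the second consonant of a word-final cluster /vg/, so it deletes. /kuogibigugibuevg/ → kuogibigugibuev.

kuogibigugibuev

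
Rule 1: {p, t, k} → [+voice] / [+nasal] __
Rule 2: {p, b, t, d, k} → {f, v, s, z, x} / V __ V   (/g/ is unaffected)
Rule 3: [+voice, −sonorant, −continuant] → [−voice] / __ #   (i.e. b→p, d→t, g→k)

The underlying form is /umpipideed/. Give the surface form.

umbifizeet

Rule 1 (post-nasal voicing): /p/ is a voiceless stop immediately after the nasal /m/, so it voices to [b]. /umpipideed/ → umbipideed.
Rule 2 (intervocalic spirantization): /p/ is a stop between vowels /i/ and /i/, so it spirantizes to the fricative [f]. /d/ is a stop between vowels /i/ and /e/, so it spirantizes to the fricative [z]. /umbipideed/ → umbifizeed.
Rule 3 (final devoicing): /d/ is a voiced stop in word-final position, so it devoices to [t]. /umbifizeed/ → umbifizeet.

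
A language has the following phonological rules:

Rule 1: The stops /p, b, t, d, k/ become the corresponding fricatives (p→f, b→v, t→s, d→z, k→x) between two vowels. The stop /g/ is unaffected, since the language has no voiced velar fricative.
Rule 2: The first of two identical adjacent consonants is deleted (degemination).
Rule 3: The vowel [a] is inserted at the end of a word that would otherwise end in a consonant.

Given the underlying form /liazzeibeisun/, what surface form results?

liazeiveisuna

Rule 1 (intervocalic spirantization): /b/ is a stop between vowels /i/ and /e/, so it spirantizes to the fricative [v]. /liazzeibeisun/ → liazzeiveisun.
Rule 2 (degemination): /zz/ is a geminate; the first /z/ deletes. /liazzeiveisun/ → liazeiveisun.
Rule 3 (final a-epenthesis): the form ends in the consonant /n/, so [a] is inserted word-finally. /liazeiveisun/ → liazeiveisuna.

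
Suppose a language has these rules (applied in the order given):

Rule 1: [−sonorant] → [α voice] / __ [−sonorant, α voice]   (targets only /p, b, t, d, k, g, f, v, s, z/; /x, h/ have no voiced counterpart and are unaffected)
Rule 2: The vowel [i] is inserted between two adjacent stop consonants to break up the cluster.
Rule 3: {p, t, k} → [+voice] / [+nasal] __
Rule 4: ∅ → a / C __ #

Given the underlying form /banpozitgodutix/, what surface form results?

Rule 1 (regressive voicing assimilation): /t/ precedes the voiced obstruent /g/, so it voices to [d] by assimilation. /banpozitgodutix/ → banpozidgodutix.
Rule 2 (stop-cluster i-epenthesis): /d/ and /g/ form a stop–stop cluster, so [i] is inserted between them. /banpozidgodutix/ → banpozidigodutix.
Rule 3 (post-nasal voicing): /p/ is a voiceless stop immediately after the nasal /n/, so it voices to [b]. /banpozidigodutix/ → banbozidigodutix.
Rule 4 (final a-epenthesis): the form ends in the consonant /x/, so [a] is inserted word-finally. /banbozidigodutix/ → banbozidigodutixa.

banbozidigodutixa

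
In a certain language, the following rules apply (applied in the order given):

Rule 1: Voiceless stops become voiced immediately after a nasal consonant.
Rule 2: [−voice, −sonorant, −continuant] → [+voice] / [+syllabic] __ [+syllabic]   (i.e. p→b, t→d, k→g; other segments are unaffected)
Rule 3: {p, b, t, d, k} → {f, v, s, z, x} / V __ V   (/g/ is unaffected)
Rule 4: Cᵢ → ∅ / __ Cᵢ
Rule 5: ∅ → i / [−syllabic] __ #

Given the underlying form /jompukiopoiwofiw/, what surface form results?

Rule 1 (post-nasal voicing): /p/ is a voiceless stop immediately after the nasal /m/, so it voices to [b]. /jompukiopoiwofiw/ → jombukiopoiwofiw.
Rule 2 (intervocalic voicing): /k/ is a voiceless stop between vowels /u/ and /i/, so it voices to [g]. /p/ is a voiceless stop between vowels /o/ and /o/, so it voices to [b]. /jombukiopoiwofiw/ → jombugioboiwofiw.
Rule 3 (intervocalic spirantization): /b/ is a stop between vowels /o/ and /o/, so it spirantizes to the fricative [v]. /jombugioboiwofiw/ → jombugiovoiwofiw.
Rule 4 (degemination): no segment meets the environment; /jombugiovoiwofiw/ is unchanged.
Rule 5 (final i-epenthesis): the form ends in the consonant /w/, so [i] is inserted word-finally. /jombugiovoiwofiw/ → jombugiovoiwofiwi.

jombugiovoiwofiwi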